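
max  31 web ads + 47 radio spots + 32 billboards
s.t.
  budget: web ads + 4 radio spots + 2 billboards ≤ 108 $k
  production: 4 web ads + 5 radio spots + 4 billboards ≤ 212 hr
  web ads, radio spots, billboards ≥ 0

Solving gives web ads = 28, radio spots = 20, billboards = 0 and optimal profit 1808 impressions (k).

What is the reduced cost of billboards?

Check each constraint at x*: budget 108/108 (tight); production 212/212 (tight).
The binding rows give the dual system: 1·y_budget + 4·y_production = 31 and 4·y_budget + 5·y_production = 47.
This yields shadow prices y_budget = 3, y_production = 7.
Reduced cost of billboards: c₃ − yᵀa₃ = 32 − (3·2 + 7·4) = 32 − 34 = -2.

-2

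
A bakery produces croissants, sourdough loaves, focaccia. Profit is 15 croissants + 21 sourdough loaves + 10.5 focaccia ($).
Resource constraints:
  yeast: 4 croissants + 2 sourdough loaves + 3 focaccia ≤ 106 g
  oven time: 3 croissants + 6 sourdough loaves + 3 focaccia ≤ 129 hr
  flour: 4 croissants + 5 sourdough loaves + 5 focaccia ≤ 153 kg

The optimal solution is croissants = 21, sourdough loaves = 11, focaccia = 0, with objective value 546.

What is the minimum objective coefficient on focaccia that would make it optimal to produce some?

At the optimum: yeast uses 106 of 106 (binding); oven time uses 129 of 129 (binding); flour uses 139 of 153 (slack = 14).
By complementary slackness, y = 0 for the non-binding constraint.
From A_Bᵀ y = c: 4·y_yeast + 3·y_oven time = 15; 2·y_yeast + 6·y_oven time = 21.
→ y_yeast = 1.5 and y_oven time = 3.
focaccia enters the basis when its profit ≥ yᵀa₃ = 1.5·3 + 3·3 = 13.5.

13.5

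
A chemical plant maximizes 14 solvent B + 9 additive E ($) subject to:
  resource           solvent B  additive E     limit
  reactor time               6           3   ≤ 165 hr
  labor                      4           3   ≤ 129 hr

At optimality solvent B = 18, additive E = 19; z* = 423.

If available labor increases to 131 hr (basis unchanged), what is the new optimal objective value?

At the optimum: reactor time uses 165 of 165 (binding); labor uses 129 of 129 (binding).
From A_Bᵀ y = c: 6·y_reactor time + 4·y_labor = 14; 3·y_reactor time + 3·y_labor = 9.
→ y_reactor time = 1 and y_labor = 2.
Δz = y_labor·Δb = 2 × (2) = 4, so new z* = 423 + 4 = 427.

427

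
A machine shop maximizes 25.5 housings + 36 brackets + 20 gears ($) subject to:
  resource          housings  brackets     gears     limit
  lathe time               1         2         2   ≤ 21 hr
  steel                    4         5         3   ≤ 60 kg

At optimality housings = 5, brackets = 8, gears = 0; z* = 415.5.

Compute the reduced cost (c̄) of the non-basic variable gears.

-6

Check each constraint at x*: lathe time 21/21 (tight); steel 60/60 (tight).
Dual feasibility on the basic columns requires 1·y_lathe time + 4·y_steel = 25.5, 2·y_lathe time + 5·y_steel = 36.
Solving: y_lathe time = 5.5, y_steel = 5.
Reduced cost of gears: c₃ − yᵀa₃ = 20 − (5.5·2 + 5·3) = 20 − 26 = -6.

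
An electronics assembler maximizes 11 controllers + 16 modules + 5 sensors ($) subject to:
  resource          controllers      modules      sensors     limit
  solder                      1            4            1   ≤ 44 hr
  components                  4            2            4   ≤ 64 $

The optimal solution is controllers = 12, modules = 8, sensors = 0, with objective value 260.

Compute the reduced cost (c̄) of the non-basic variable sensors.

-6

Both solder and components are binding at x*.
The binding rows give the dual system: 1·y_solder + 4·y_components = 11 and 4·y_solder + 2·y_components = 16.
→ y_solder = 3 and y_components = 2.
Reduced cost of sensors: c₃ − yᵀa₃ = 5 − (3·1 + 2·4) = 5 − 11 = -6.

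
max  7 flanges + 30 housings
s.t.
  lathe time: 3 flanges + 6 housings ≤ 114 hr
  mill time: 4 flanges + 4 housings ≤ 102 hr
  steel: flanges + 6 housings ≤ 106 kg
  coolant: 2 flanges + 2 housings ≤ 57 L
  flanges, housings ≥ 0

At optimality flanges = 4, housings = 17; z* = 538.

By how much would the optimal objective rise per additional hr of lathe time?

1

Check each constraint at x*: lathe time 114/114 (tight); mill time 84/102 (slack 18); steel 106/106 (tight); coolant 42/57 (slack 15).
By complementary slackness, y = 0 for the non-binding constraints.
The binding rows give the dual system: 3·y_lathe time + 1·y_steel = 7 and 6·y_lathe time + 6·y_steel = 30.
Solving: y_lathe time = 1, y_steel = 4.
Shadow price of lathe time = 1.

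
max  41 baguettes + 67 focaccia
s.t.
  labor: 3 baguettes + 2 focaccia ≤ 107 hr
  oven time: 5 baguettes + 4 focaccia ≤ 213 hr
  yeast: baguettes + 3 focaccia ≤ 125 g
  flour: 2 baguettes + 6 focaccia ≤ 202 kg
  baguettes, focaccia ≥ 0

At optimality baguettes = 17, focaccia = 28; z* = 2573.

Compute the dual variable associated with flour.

8.5

Binding: labor and flour. Non-binding: oven time (16 unused), yeast (24 unused).
Since oven time, yeast are not tight, their duals are 0.
Dual feasibility on the basic columns requires 3·y_labor + 2·y_flour = 41, 2·y_labor + 6·y_flour = 67.
Solving: y_labor = 8, y_flour = 8.5.
Shadow price of flour = 8.5.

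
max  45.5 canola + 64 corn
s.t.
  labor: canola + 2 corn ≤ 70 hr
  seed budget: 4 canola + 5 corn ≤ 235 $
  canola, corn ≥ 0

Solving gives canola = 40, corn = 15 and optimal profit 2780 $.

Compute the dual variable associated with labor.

9.5

Check each constraint at x*: labor 70/70 (tight); seed budget 235/235 (tight).
From A_Bᵀ y = c: 1·y_labor + 4·y_seed budget = 45.5; 2·y_labor + 5·y_seed budget = 64.
This yields shadow prices y_labor = 9.5, y_seed budget = 9.
Shadow price of labor = 9.5.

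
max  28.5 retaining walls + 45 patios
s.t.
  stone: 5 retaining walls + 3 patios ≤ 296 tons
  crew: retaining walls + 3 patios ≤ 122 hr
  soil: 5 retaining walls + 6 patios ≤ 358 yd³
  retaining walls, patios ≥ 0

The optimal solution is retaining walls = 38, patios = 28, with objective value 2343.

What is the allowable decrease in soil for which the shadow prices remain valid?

114

Binding constraints: crew, soil. The basis is B = [[1,3],[5,6]] with det -9.
Per unit decrease in soil, x* moves by d = (-0.3333, 0.1111).
The basis stays optimal until retaining walls reaches 0; allowable decrease = 114 yd³.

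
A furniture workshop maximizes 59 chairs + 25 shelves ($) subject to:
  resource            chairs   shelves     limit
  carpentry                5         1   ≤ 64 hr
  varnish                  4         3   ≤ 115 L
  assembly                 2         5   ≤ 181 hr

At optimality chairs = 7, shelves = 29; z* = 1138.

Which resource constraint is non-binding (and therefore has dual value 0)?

carpentry: 64/64 (binding)
varnish: 115/115 (binding)
assembly: 159/181 (slack 22)
By complementary slackness, a constraint with positive slack has shadow price 0 → assembly.

assembly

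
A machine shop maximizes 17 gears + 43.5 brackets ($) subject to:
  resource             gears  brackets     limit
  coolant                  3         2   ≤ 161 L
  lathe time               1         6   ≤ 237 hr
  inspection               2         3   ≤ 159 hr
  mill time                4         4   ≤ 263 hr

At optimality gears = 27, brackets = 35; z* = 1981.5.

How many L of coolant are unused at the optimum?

10

coolant used = 3·27 + 2·35 = 151; slack = 161 − 151 = 10.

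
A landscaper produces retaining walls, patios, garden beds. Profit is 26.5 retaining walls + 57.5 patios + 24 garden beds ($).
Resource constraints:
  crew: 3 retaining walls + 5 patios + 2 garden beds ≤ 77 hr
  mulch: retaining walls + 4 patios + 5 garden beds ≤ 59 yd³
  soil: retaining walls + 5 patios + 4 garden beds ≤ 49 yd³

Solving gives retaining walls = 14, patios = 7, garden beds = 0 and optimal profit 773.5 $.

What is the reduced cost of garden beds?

Check each constraint at x*: crew 77/77 (tight); mulch 42/59 (slack 17); soil 49/49 (tight).
By complementary slackness, y = 0 for the non-binding constraint.
Dual feasibility on the basic columns requires 3·y_crew + 1·y_soil = 26.5, 5·y_crew + 5·y_soil = 57.5.
This yields shadow prices y_crew = 7.5, y_soil = 4.
Reduced cost of garden beds: c₃ − yᵀa₃ = 24 − (7.5·2 + 4·4) = 24 − 31 = -7.

-7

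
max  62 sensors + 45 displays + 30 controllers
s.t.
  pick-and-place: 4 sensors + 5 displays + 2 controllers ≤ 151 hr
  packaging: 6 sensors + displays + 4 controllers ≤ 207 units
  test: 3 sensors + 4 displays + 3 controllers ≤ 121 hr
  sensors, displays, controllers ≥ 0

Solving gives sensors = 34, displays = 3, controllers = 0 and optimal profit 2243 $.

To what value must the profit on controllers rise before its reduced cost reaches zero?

36

Binding: pick-and-place and packaging. Non-binding: test (7 unused).
Slack constraints have shadow price 0 (complementary slackness).
The binding rows give the dual system: 4·y_pick-and-place + 6·y_packaging = 62 and 5·y_pick-and-place + 1·y_packaging = 45.
Solving: y_pick-and-place = 8, y_packaging = 5.
controllers enters the basis when its profit ≥ yᵀa₃ = 8·2 + 5·4 = 36.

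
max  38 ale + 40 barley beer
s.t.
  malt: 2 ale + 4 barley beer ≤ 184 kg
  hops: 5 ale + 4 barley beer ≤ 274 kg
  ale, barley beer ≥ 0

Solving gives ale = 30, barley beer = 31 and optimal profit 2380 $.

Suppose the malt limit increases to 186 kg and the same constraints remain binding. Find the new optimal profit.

2388

Both malt and hops are binding at x*.
From A_Bᵀ y = c: 2·y_malt + 5·y_hops = 38; 4·y_malt + 4·y_hops = 40.
Solving: y_malt = 4, y_hops = 6.
Δz = y_malt·Δb = 4 × (2) = 8, so new z* = 2380 + 8 = 2388.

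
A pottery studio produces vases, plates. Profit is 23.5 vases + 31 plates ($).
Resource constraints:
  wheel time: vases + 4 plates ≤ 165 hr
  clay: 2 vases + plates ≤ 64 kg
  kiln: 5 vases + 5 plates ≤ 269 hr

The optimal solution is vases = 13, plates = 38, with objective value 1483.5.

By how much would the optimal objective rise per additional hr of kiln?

0

Binding: wheel time and clay. Non-binding: kiln (14 unused).
By complementary slackness, y = 0 for the non-binding constraint.
From A_Bᵀ y = c: 1·y_wheel time + 2·y_clay = 23.5; 4·y_wheel time + 1·y_clay = 31.
This yields shadow prices y_wheel time = 5.5, y_clay = 9.
Shadow price of kiln = 0.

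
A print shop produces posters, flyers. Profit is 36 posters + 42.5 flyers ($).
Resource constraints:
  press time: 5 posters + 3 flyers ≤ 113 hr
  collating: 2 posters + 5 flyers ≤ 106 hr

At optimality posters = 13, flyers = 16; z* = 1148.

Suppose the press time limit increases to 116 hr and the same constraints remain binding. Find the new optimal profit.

At the optimum: press time uses 113 of 113 (binding); collating uses 106 of 106 (binding).
The binding rows give the dual system: 5·y_press time + 2·y_collating = 36 and 3·y_press time + 5·y_collating = 42.5.
Solving: y_press time = 5, y_collating = 5.5.
Δz = y_press time·Δb = 5 × (3) = 15, so new z* = 1148 + 15 = 1163.

1163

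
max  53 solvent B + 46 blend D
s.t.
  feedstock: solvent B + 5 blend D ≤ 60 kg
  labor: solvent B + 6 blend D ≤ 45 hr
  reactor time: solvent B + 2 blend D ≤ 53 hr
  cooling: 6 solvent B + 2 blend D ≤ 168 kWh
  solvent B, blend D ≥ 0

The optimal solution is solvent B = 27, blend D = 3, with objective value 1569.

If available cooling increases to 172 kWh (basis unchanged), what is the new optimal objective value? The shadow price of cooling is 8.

1601

Δb = 4, so new z* = 1569 + (8)·(4) = 1569 + 32 = 1601.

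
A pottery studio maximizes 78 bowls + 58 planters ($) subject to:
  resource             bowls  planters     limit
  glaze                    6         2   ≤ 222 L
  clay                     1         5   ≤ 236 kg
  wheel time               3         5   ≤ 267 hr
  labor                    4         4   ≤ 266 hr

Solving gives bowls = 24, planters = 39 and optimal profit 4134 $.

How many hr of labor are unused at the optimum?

labor used = 4·24 + 4·39 = 252; slack = 266 − 252 = 14.

14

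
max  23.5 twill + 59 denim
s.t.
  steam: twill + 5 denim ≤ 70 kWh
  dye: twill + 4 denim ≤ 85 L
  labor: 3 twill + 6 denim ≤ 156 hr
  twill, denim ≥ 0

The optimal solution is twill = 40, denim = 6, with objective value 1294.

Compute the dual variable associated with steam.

Check each constraint at x*: steam 70/70 (tight); dye 64/85 (slack 21); labor 156/156 (tight).
By complementary slackness, y = 0 for the non-binding constraint.
The binding rows give the dual system: 1·y_steam + 3·y_labor = 23.5 and 5·y_steam + 6·y_labor = 59.
→ y_steam = 4 and y_labor = 6.5.
Shadow price of steam = 4.

4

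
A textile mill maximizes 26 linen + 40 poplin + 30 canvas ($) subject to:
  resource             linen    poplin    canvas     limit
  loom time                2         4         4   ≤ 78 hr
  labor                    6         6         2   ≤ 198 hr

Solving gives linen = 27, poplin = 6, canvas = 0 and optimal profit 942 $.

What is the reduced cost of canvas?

-2

Both loom time and labor are binding at x*.
The binding rows give the dual system: 2·y_loom time + 6·y_labor = 26 and 4·y_loom time + 6·y_labor = 40.
→ y_loom time = 7 and y_labor = 2.
Reduced cost of canvas: c₃ − yᵀa₃ = 30 − (7·4 + 2·2) = 30 − 32 = -2.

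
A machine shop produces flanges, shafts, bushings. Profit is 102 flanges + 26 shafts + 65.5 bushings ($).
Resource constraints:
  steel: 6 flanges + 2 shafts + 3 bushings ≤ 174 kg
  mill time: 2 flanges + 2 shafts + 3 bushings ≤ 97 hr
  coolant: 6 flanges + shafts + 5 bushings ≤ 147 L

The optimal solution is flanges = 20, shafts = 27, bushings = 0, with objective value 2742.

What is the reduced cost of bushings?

At the optimum: steel uses 174 of 174 (binding); mill time uses 94 of 97 (slack = 3); coolant uses 147 of 147 (binding).
Since mill time is not tight, its dual is 0.
From A_Bᵀ y = c: 6·y_steel + 6·y_coolant = 102; 2·y_steel + 1·y_coolant = 26.
→ y_steel = 9 and y_coolant = 8.
Reduced cost of bushings: c₃ − yᵀa₃ = 65.5 − (9·3 + 8·5) = 65.5 − 67 = -1.5.

-1.5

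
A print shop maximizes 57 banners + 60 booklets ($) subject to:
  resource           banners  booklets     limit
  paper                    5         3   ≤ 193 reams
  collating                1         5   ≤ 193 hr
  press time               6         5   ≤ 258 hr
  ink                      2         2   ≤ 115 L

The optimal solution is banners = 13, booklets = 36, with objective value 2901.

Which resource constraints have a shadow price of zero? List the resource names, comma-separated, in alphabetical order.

paper: 173/193 (slack 20)
collating: 193/193 (binding)
press time: 258/258 (binding)
ink: 98/115 (slack 17)
By complementary slackness, a constraint with positive slack has shadow price 0 → ink, paper.

ink, paper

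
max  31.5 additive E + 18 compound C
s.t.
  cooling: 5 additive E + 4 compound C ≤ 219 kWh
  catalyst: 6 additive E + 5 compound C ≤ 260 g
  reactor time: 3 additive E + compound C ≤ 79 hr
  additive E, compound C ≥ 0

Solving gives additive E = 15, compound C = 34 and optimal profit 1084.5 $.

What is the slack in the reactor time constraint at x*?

reactor time used = 3·15 + 1·34 = 79; slack = 79 − 79 = 0.

0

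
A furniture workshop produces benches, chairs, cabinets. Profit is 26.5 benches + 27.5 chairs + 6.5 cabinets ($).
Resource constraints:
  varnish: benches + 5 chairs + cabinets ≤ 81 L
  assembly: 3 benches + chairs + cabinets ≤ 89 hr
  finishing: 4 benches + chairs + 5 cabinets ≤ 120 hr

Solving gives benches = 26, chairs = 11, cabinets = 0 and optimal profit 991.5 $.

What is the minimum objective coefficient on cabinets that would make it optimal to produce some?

At the optimum: varnish uses 81 of 81 (binding); assembly uses 89 of 89 (binding); finishing uses 115 of 120 (slack = 5).
Since finishing is not tight, its dual is 0.
From A_Bᵀ y = c: 1·y_varnish + 3·y_assembly = 26.5; 5·y_varnish + 1·y_assembly = 27.5.
This yields shadow prices y_varnish = 4, y_assembly = 7.5.
cabinets enters the basis when its profit ≥ yᵀa₃ = 4·1 + 7.5·1 = 11.5.

11.5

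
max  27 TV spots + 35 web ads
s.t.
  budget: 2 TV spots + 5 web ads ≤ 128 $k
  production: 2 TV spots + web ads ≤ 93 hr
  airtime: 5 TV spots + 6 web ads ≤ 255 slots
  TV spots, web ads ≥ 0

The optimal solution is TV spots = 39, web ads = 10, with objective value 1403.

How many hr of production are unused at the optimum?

5

production used = 2·39 + 1·10 = 88; slack = 93 − 88 = 5.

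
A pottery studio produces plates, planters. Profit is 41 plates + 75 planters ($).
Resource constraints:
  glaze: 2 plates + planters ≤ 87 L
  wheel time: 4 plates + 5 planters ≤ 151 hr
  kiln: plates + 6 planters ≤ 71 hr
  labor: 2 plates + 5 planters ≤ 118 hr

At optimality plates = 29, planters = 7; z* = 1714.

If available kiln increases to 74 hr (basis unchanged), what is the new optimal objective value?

Check each constraint at x*: glaze 65/87 (slack 22); wheel time 151/151 (tight); kiln 71/71 (tight); labor 93/118 (slack 25).
Slack constraints have shadow price 0 (complementary slackness).
From A_Bᵀ y = c: 4·y_wheel time + 1·y_kiln = 41; 5·y_wheel time + 6·y_kiln = 75.
→ y_wheel time = 9 and y_kiln = 5.
Δz = y_kiln·Δb = 5 × (3) = 15, so new z* = 1714 + 15 = 1729.

1729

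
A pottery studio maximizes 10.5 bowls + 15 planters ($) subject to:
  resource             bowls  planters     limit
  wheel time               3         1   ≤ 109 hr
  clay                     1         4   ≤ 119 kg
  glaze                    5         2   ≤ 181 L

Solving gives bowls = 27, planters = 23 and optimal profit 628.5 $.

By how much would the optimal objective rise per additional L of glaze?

1.5

Binding: clay and glaze. Non-binding: wheel time (5 unused).
Slack constraints have shadow price 0 (complementary slackness).
Dual feasibility on the basic columns requires 1·y_clay + 5·y_glaze = 10.5, 4·y_clay + 2·y_glaze = 15.
→ y_clay = 3 and y_glaze = 1.5.
Shadow price of glaze = 1.5.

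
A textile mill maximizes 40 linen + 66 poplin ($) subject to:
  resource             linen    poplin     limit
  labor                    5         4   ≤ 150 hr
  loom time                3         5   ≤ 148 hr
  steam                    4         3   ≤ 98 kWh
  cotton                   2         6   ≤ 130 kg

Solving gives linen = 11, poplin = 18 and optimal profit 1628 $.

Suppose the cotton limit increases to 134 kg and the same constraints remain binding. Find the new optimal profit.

1660

Check each constraint at x*: labor 127/150 (slack 23); loom time 123/148 (slack 25); steam 98/98 (tight); cotton 130/130 (tight).
Since labor, loom time are not tight, their duals are 0.
Dual feasibility on the basic columns requires 4·y_steam + 2·y_cotton = 40, 3·y_steam + 6·y_cotton = 66.
→ y_steam = 6 and y_cotton = 8.
Δz = y_cotton·Δb = 8 × (4) = 32, so new z* = 1628 + 32 = 1660.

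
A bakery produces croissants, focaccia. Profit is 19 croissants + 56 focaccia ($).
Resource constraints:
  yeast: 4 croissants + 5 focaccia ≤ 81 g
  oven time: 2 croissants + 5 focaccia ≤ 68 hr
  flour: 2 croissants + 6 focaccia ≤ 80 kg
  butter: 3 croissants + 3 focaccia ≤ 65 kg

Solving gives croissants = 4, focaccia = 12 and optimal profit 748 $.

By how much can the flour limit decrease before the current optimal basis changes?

1

Binding constraints: oven time, flour. The basis is B = [[2,5],[2,6]] with det 2.
Per unit decrease in flour, x* moves by d = (2.5, -1).
The basis stays optimal until yeast becomes binding; allowable decrease = 1 kg.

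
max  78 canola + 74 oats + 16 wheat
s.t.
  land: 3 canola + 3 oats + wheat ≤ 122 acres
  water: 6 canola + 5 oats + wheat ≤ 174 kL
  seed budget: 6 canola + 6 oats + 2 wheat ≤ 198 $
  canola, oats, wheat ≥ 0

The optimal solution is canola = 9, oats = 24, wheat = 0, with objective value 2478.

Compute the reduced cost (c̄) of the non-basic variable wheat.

-6

At the optimum: land uses 99 of 122 (slack = 23); water uses 174 of 174 (binding); seed budget uses 198 of 198 (binding).
Slack constraints have shadow price 0 (complementary slackness).
Dual feasibility on the basic columns requires 6·y_water + 6·y_seed budget = 78, 5·y_water + 6·y_seed budget = 74.
Solving: y_water = 4, y_seed budget = 9.
Reduced cost of wheat: c₃ − yᵀa₃ = 16 − (4·1 + 9·2) = 16 − 22 = -6.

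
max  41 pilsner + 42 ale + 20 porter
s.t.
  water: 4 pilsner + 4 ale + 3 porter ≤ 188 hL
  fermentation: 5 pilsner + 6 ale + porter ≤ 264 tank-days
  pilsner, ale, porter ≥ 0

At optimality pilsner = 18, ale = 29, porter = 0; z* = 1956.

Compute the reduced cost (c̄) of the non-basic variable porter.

At the optimum: water uses 188 of 188 (binding); fermentation uses 264 of 264 (binding).
From A_Bᵀ y = c: 4·y_water + 5·y_fermentation = 41; 4·y_water + 6·y_fermentation = 42.
Solving: y_water = 9, y_fermentation = 1.
Reduced cost of porter: c₃ − yᵀa₃ = 20 − (9·3 + 1·1) = 20 − 28 = -8.

-8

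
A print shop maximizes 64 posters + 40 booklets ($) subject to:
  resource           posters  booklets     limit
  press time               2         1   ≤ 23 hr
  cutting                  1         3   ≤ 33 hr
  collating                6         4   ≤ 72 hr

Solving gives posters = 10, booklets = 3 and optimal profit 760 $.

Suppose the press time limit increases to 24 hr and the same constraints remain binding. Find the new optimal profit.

768

Binding: press time and collating. Non-binding: cutting (14 unused).
Since cutting is not tight, its dual is 0.
The binding rows give the dual system: 2·y_press time + 6·y_collating = 64 and 1·y_press time + 4·y_collating = 40.
Solving: y_press time = 8, y_collating = 8.
Δz = y_press time·Δb = 8 × (1) = 8, so new z* = 760 + 8 = 768.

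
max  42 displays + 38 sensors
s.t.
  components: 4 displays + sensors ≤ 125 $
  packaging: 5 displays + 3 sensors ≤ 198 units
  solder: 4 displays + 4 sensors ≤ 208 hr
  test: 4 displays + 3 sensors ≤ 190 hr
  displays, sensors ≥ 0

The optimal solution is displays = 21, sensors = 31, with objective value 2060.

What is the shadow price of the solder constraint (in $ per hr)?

Check each constraint at x*: components 115/125 (slack 10); packaging 198/198 (tight); solder 208/208 (tight); test 177/190 (slack 13).
Slack constraints have shadow price 0 (complementary slackness).
The binding rows give the dual system: 5·y_packaging + 4·y_solder = 42 and 3·y_packaging + 4·y_solder = 38.
→ y_packaging = 2 and y_solder = 8.
Shadow price of solder = 8.

8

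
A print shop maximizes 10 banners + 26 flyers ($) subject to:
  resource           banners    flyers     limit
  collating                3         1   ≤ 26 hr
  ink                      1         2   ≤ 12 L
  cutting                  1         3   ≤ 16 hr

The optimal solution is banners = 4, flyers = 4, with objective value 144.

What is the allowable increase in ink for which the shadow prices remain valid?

Binding constraints: ink, cutting. The basis is B = [[1,2],[1,3]] with det 1.
Per unit increase in ink, x* moves by d = (3, -1).
The basis stays optimal until collating becomes binding; allowable increase = 1.25 L.

1.25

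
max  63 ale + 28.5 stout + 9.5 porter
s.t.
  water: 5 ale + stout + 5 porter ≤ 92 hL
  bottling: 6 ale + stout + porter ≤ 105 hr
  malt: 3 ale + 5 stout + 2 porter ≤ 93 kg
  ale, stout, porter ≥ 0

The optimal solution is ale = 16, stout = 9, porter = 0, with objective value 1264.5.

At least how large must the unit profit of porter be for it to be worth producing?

Binding: bottling and malt. Non-binding: water (3 unused).
Slack constraints have shadow price 0 (complementary slackness).
The binding rows give the dual system: 6·y_bottling + 3·y_malt = 63 and 1·y_bottling + 5·y_malt = 28.5.
This yields shadow prices y_bottling = 8.5, y_malt = 4.
porter enters the basis when its profit ≥ yᵀa₃ = 8.5·1 + 4·2 = 16.5.

16.5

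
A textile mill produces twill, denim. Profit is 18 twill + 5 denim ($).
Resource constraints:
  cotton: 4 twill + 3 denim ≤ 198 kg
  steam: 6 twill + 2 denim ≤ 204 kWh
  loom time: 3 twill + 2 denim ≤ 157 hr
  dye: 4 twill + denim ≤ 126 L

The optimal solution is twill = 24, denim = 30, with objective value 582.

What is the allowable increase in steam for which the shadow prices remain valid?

Binding constraints: steam, dye. The basis is B = [[6,2],[4,1]] with det -2.
Per unit increase in steam, x* moves by d = (-0.5, 2).
The basis stays optimal until cotton becomes binding; allowable increase = 3 kWh.

3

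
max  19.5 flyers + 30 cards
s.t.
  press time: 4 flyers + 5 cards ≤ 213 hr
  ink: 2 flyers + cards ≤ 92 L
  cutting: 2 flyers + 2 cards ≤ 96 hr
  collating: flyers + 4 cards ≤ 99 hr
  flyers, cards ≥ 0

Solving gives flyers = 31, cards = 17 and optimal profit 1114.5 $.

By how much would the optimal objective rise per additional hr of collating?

Binding: cutting and collating. Non-binding: press time (4 unused), ink (13 unused).
By complementary slackness, y = 0 for the non-binding constraints.
Dual feasibility on the basic columns requires 2·y_cutting + 1·y_collating = 19.5, 2·y_cutting + 4·y_collating = 30.
→ y_cutting = 8 and y_collating = 3.5.
Shadow price of collating = 3.5.

3.5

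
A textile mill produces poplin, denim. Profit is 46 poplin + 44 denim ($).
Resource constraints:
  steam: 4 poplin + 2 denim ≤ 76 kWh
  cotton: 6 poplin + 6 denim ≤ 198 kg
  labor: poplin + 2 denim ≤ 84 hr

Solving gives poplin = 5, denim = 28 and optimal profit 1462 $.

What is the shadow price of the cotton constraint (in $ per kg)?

7

At the optimum: steam uses 76 of 76 (binding); cotton uses 198 of 198 (binding); labor uses 61 of 84 (slack = 23).
Slack constraints have shadow price 0 (complementary slackness).
From A_Bᵀ y = c: 4·y_steam + 6·y_cotton = 46; 2·y_steam + 6·y_cotton = 44.
This yields shadow prices y_steam = 1, y_cotton = 7.
Shadow price of cotton = 7.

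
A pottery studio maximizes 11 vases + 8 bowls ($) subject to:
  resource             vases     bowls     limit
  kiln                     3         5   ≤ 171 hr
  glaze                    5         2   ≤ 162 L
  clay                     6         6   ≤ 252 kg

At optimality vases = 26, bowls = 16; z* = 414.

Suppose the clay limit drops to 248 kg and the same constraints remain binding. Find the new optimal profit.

Check each constraint at x*: kiln 158/171 (slack 13); glaze 162/162 (tight); clay 252/252 (tight).
Slack constraints have shadow price 0 (complementary slackness).
Dual feasibility on the basic columns requires 5·y_glaze + 6·y_clay = 11, 2·y_glaze + 6·y_clay = 8.
This yields shadow prices y_glaze = 1, y_clay = 1.
Δz = y_clay·Δb = 1 × (-4) = -4, so new z* = 414 − 4 = 410.

410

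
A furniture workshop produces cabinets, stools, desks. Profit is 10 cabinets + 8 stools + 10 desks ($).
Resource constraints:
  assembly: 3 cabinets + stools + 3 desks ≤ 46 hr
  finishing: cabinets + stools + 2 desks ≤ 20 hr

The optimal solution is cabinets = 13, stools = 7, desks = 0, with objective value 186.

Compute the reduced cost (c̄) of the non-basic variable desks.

-7

At the optimum: assembly uses 46 of 46 (binding); finishing uses 20 of 20 (binding).
The binding rows give the dual system: 3·y_assembly + 1·y_finishing = 10 and 1·y_assembly + 1·y_finishing = 8.
→ y_assembly = 1 and y_finishing = 7.
Reduced cost of desks: c₃ − yᵀa₃ = 10 − (1·3 + 7·2) = 10 − 17 = -7.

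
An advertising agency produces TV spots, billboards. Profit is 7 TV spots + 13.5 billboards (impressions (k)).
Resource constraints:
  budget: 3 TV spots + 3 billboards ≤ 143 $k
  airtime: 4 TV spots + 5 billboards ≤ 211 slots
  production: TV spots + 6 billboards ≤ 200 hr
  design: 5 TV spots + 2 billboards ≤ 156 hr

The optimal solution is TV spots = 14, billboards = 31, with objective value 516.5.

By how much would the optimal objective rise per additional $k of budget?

0

Check each constraint at x*: budget 135/143 (slack 8); airtime 211/211 (tight); production 200/200 (tight); design 132/156 (slack 24).
By complementary slackness, y = 0 for the non-binding constraints.
The binding rows give the dual system: 4·y_airtime + 1·y_production = 7 and 5·y_airtime + 6·y_production = 13.5.
Solving: y_airtime = 1.5, y_production = 1.
Shadow price of budget = 0.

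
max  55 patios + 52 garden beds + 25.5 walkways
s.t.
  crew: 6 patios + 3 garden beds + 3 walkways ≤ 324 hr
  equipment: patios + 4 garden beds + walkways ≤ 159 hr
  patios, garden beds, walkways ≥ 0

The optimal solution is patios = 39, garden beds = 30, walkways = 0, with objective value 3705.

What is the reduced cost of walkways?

-5.5

At the optimum: crew uses 324 of 324 (binding); equipment uses 159 of 159 (binding).
From A_Bᵀ y = c: 6·y_crew + 1·y_equipment = 55; 3·y_crew + 4·y_equipment = 52.
Solving: y_crew = 8, y_equipment = 7.
Reduced cost of walkways: c₃ − yᵀa₃ = 25.5 − (8·3 + 7·1) = 25.5 − 31 = -5.5.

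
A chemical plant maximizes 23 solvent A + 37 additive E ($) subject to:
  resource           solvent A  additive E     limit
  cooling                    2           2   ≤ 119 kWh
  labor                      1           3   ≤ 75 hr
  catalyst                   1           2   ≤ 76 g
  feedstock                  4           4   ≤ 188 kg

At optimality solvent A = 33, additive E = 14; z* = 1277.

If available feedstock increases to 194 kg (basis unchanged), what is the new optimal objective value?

Check each constraint at x*: cooling 94/119 (slack 25); labor 75/75 (tight); catalyst 61/76 (slack 15); feedstock 188/188 (tight).
Slack constraints have shadow price 0 (complementary slackness).
Dual feasibility on the basic columns requires 1·y_labor + 4·y_feedstock = 23, 3·y_labor + 4·y_feedstock = 37.
This yields shadow prices y_labor = 7, y_feedstock = 4.
Δz = y_feedstock·Δb = 4 × (6) = 24, so new z* = 1277 + 24 = 1301.

1301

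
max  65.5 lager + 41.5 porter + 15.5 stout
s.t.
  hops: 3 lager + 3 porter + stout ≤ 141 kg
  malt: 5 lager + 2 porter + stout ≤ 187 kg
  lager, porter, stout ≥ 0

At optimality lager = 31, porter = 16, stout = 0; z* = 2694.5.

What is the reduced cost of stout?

Both hops and malt are binding at x*.
Dual feasibility on the basic columns requires 3·y_hops + 5·y_malt = 65.5, 3·y_hops + 2·y_malt = 41.5.
This yields shadow prices y_hops = 8.5, y_malt = 8.
Reduced cost of stout: c₃ − yᵀa₃ = 15.5 − (8.5·1 + 8·1) = 15.5 − 16.5 = -1.

-1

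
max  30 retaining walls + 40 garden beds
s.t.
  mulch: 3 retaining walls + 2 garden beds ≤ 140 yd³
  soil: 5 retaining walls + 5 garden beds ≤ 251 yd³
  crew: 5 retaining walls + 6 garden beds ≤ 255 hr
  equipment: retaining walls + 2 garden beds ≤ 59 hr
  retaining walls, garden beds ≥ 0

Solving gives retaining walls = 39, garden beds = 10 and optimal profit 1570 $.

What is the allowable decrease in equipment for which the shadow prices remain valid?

1.5

Binding constraints: crew, equipment. The basis is B = [[5,6],[1,2]] with det 4.
Per unit decrease in equipment, x* moves by d = (1.5, -1.25).
The basis stays optimal until mulch becomes binding; allowable decrease = 1.5 hr.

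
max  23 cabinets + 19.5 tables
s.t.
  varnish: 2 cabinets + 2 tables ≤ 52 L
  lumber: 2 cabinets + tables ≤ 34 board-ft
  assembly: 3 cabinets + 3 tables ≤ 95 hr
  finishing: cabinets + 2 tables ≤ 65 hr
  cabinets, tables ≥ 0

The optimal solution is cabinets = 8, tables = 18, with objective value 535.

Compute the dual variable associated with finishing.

Binding: varnish and lumber. Non-binding: assembly (17 unused), finishing (21 unused).
By complementary slackness, y = 0 for the non-binding constraints.
The binding rows give the dual system: 2·y_varnish + 2·y_lumber = 23 and 2·y_varnish + 1·y_lumber = 19.5.
This yields shadow prices y_varnish = 8, y_lumber = 3.5.
Shadow price of finishing = 0.

0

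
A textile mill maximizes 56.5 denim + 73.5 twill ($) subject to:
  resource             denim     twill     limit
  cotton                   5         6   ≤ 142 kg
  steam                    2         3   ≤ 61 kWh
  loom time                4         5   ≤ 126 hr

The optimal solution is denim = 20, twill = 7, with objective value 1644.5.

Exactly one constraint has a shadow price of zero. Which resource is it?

cotton: 142/142 (binding)
steam: 61/61 (binding)
loom time: 115/126 (slack 11)
By complementary slackness, a constraint with positive slack has shadow price 0 → loom time.

loom time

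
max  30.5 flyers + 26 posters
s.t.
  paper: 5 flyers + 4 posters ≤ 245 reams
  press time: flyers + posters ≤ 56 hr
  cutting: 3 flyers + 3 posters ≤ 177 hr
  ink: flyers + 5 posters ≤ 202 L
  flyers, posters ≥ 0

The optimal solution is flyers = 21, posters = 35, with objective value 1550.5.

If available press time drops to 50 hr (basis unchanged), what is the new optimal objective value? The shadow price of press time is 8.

1502.5

Δb = -6, so new z* = 1550.5 + (8)·(-6) = 1550.5 − 48 = 1502.5.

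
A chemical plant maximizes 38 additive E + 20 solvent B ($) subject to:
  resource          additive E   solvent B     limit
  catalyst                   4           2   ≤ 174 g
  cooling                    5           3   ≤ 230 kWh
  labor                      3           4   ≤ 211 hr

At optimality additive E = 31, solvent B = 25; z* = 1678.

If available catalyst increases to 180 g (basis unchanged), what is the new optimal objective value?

Binding: catalyst and cooling. Non-binding: labor (18 unused).
By complementary slackness, y = 0 for the non-binding constraint.
Dual feasibility on the basic columns requires 4·y_catalyst + 5·y_cooling = 38, 2·y_catalyst + 3·y_cooling = 20.
→ y_catalyst = 7 and y_cooling = 2.
Δz = y_catalyst·Δb = 7 × (6) = 42, so new z* = 1678 + 42 = 1720.

1720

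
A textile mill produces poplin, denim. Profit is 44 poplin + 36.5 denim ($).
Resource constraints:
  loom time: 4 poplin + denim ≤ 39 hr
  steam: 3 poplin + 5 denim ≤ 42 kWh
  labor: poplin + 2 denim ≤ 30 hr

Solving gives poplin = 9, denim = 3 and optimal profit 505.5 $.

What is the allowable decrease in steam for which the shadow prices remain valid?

Binding constraints: loom time, steam. The basis is B = [[4,1],[3,5]] with det 17.
Per unit decrease in steam, x* moves by d = (0.0588, -0.2353).
The basis stays optimal until denim reaches 0; allowable decrease = 12.75 kWh.

12.75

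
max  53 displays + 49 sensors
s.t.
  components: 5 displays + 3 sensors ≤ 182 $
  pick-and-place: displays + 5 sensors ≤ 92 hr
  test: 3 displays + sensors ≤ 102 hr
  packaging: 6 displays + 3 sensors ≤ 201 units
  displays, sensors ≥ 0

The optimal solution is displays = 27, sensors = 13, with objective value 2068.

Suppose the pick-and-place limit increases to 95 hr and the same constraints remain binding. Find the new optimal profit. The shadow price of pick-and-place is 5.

2083

Δb = 3, so new z* = 2068 + (5)·(3) = 2068 + 15 = 2083.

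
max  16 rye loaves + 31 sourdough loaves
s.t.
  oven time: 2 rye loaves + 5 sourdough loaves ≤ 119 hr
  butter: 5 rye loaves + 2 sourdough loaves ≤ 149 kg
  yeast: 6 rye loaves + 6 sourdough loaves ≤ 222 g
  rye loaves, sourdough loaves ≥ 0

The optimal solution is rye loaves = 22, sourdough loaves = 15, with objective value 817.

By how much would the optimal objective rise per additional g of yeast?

1

Binding: oven time and yeast. Non-binding: butter (9 unused).
Slack constraints have shadow price 0 (complementary slackness).
Dual feasibility on the basic columns requires 2·y_oven time + 6·y_yeast = 16, 5·y_oven time + 6·y_yeast = 31.
Solving: y_oven time = 5, y_yeast = 1.
Shadow price of yeast = 1.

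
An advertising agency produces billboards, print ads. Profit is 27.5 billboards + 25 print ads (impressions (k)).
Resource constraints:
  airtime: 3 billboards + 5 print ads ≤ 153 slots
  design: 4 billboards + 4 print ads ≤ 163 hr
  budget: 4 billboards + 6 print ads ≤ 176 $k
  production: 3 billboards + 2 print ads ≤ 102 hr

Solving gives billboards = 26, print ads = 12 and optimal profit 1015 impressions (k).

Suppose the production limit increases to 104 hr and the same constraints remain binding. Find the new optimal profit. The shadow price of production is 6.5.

Δb = 2, so new z* = 1015 + (6.5)·(2) = 1015 + 13 = 1028.

1028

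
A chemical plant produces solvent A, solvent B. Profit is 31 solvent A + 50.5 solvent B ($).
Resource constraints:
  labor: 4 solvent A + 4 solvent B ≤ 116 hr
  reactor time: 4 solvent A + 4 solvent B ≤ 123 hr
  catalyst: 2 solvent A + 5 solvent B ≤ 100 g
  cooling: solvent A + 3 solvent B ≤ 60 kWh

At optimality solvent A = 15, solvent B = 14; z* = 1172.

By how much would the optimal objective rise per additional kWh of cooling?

0

Binding: labor and catalyst. Non-binding: reactor time (7 unused), cooling (3 unused).
Since reactor time, cooling are not tight, their duals are 0.
Dual feasibility on the basic columns requires 4·y_labor + 2·y_catalyst = 31, 4·y_labor + 5·y_catalyst = 50.5.
→ y_labor = 4.5 and y_catalyst = 6.5.
Shadow price of cooling = 0.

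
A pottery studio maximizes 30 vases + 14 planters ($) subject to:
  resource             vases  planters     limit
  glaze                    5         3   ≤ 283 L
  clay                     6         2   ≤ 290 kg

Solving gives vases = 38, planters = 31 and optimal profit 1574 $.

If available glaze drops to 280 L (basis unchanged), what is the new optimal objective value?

At the optimum: glaze uses 283 of 283 (binding); clay uses 290 of 290 (binding).
From A_Bᵀ y = c: 5·y_glaze + 6·y_clay = 30; 3·y_glaze + 2·y_clay = 14.
→ y_glaze = 3 and y_clay = 2.5.
Δz = y_glaze·Δb = 3 × (-3) = -9, so new z* = 1574 − 9 = 1565.

1565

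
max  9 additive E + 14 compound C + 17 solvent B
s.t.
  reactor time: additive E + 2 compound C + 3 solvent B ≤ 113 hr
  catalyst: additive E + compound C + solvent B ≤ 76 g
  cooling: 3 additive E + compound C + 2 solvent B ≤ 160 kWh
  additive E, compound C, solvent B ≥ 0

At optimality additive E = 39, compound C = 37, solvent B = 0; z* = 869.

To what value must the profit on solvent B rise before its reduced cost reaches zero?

Binding: reactor time and catalyst. Non-binding: cooling (6 unused).
Slack constraints have shadow price 0 (complementary slackness).
From A_Bᵀ y = c: 1·y_reactor time + 1·y_catalyst = 9; 2·y_reactor time + 1·y_catalyst = 14.
→ y_reactor time = 5 and y_catalyst = 4.
solvent B enters the basis when its profit ≥ yᵀa₃ = 5·3 + 4·1 = 19.

19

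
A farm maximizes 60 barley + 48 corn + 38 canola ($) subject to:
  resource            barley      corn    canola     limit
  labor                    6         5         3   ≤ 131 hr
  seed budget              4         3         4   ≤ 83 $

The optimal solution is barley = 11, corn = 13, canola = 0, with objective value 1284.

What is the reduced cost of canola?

Check each constraint at x*: labor 131/131 (tight); seed budget 83/83 (tight).
The binding rows give the dual system: 6·y_labor + 4·y_seed budget = 60 and 5·y_labor + 3·y_seed budget = 48.
→ y_labor = 6 and y_seed budget = 6.
Reduced cost of canola: c₃ − yᵀa₃ = 38 − (6·3 + 6·4) = 38 − 42 = -4.

-4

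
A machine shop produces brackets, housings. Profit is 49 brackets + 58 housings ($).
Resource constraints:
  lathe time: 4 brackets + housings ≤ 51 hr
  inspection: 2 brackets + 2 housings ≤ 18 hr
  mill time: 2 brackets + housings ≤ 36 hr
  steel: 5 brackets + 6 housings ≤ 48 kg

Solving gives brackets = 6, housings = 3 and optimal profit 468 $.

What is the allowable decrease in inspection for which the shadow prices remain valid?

2

Binding constraints: inspection, steel. The basis is B = [[2,2],[5,6]] with det 2.
Per unit decrease in inspection, x* moves by d = (-3, 2.5).
The basis stays optimal until brackets reaches 0; allowable decrease = 2 hr.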